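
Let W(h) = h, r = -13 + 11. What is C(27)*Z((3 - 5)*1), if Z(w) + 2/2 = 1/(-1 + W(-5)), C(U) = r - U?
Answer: 203/6 ≈ 33.833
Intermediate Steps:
r = -2
C(U) = -2 - U
Z(w) = -7/6 (Z(w) = -1 + 1/(-1 - 5) = -1 + 1/(-6) = -1 - 1/6 = -7/6)
C(27)*Z((3 - 5)*1) = (-2 - 1*27)*(-7/6) = (-2 - 27)*(-7/6) = -29*(-7/6) = 203/6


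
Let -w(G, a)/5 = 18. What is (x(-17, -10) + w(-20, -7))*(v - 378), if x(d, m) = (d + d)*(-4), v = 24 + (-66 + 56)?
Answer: -16744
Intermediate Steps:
w(G, a) = -90 (w(G, a) = -5*18 = -90)
v = 14 (v = 24 - 10 = 14)
x(d, m) = -8*d (x(d, m) = (2*d)*(-4) = -8*d)
(x(-17, -10) + w(-20, -7))*(v - 378) = (-8*(-17) - 90)*(14 - 378) = (136 - 90)*(-364) = 46*(-364) = -16744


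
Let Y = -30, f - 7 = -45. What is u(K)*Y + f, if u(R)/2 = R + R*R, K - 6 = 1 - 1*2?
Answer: -1838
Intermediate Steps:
f = -38 (f = 7 - 45 = -38)
K = 5 (K = 6 + (1 - 1*2) = 6 + (1 - 2) = 6 - 1 = 5)
u(R) = 2*R + 2*R² (u(R) = 2*(R + R*R) = 2*(R + R²) = 2*R + 2*R²)
u(K)*Y + f = (2*5*(1 + 5))*(-30) - 38 = (2*5*6)*(-30) - 38 = 60*(-30) - 38 = -1800 - 38 = -1838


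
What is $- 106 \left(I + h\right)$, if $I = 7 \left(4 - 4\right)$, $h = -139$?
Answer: $14734$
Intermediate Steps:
$I = 0$ ($I = 7 \cdot 0 = 0$)
$- 106 \left(I + h\right) = - 106 \left(0 - 139\right) = \left(-106\right) \left(-139\right) = 14734$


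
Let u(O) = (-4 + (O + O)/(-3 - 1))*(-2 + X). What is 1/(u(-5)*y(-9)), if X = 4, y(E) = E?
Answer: 1/27 ≈ 0.037037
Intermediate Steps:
u(O) = -8 - O (u(O) = (-4 + (O + O)/(-3 - 1))*(-2 + 4) = (-4 + (2*O)/(-4))*2 = (-4 + (2*O)*(-¼))*2 = (-4 - O/2)*2 = -8 - O)
1/(u(-5)*y(-9)) = 1/((-8 - 1*(-5))*(-9)) = 1/((-8 + 5)*(-9)) = 1/(-3*(-9)) = 1/27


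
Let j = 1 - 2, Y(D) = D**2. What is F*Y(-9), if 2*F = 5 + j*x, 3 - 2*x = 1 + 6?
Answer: 567/2 ≈ 283.50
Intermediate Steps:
x = -2 (x = 3/2 - (1 + 6)/2 = 3/2 - 1/2*7 = 3/2 - 7/2 = -2)
j = -1
F = 7/2 (F = (5 - 1*(-2))/2 = (5 + 2)/2 = (1/2)*7 = 7/2 ≈ 3.5000)
F*Y(-9) = (7/2)*(-9)**2 = (7/2)*81 = 567/2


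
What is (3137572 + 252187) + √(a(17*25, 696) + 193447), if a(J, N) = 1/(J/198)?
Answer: 3389759 + √1397657941/85 ≈ 3.3902e+6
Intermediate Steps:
a(J, N) = 198/J (a(J, N) = 1/(J*(1/198)) = 1/(J/198) = 198/J)
(3137572 + 252187) + √(a(17*25, 696) + 193447) = (3137572 + 252187) + √(198/((17*25)) + 193447) = 3389759 + √(198/425 + 193447) = 3389759 + √(82215173/425) = 3389759 + √1397657941/85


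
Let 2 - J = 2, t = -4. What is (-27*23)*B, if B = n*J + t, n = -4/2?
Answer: 2484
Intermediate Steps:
n = -2 (n = -4*½ = -2)
J = 0 (J = 2 - 1*2 = 2 - 2 = 0)
B = -4 (B = -2*0 - 4 = 0 - 4 = -4)
(-27*23)*B = -27*23*(-4) = -621*(-4) = 2484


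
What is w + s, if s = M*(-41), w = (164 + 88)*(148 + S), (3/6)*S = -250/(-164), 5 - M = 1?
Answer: 1553912/41 ≈ 37900.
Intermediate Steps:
M = 4 (M = 5 - 1*1 = 5 - 1 = 4)
S = 125/41 (S = 2*(-250/(-164)) = 2*(-250*(-1/164)) = 2*(125/82) = 125/41 ≈ 3.0488)
w = 1560636/41 (w = (164 + 88)*(148 + 125/41) = 252*(6193/41) = 1560636/41 ≈ 38064.)
s = -164 (s = 4*(-41) = -164)
w + s = 1560636/41 - 164 = 1553912/41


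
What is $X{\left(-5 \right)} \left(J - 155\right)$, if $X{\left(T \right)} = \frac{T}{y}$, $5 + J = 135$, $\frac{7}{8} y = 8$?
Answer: $\frac{875}{64} \approx 13.672$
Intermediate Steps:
$y = \frac{64}{7}$ ($y = \frac{8}{7} \cdot 8 = \frac{64}{7} \approx 9.1429$)
$J = 130$ ($J = -5 + 135 = 130$)
$X{\left(T \right)} = \frac{7 T}{64}$ ($X{\left(T \right)} = \frac{T}{\frac{64}{7}} = T \frac{7}{64} = \frac{7 T}{64}$)
$X{\left(-5 \right)} \left(J - 155\right) = \frac{7}{64} \left(-5\right) \left(130 - 155\right) = \left(- \frac{35}{64}\right) \left(-25\right) = \frac{875}{64}$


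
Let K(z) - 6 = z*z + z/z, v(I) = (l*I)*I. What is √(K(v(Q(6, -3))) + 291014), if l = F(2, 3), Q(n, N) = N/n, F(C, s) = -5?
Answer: 139*√241/4 ≈ 539.46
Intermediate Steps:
l = -5
v(I) = -5*I² (v(I) = (-5*I)*I = -5*I²)
K(z) = 7 + z² (K(z) = 6 + (z*z + z/z) = 6 + (z² + 1) = 6 + (1 + z²) = 7 + z²)
√(K(v(Q(6, -3))) + 291014) = √((7 + (-5*(-3/6)²)²) + 291014) = √((7 + (-5*(-3*⅙)²)²) + 291014) = √((7 + (-5*(-½)²)²) + 291014) = √((7 + (-5*¼)²) + 291014) = √((7 + (-5/4)²) + 291014) = √((7 + 25/16) + 291014) = √(137/16 + 291014) = √(4656361/16) = 139*√241/4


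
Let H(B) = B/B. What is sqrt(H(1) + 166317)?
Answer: sqrt(166318) ≈ 407.82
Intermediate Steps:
H(B) = 1
sqrt(H(1) + 166317) = sqrt(1 + 166317) = sqrt(166318)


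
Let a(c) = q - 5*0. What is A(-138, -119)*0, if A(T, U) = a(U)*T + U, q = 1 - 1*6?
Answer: 0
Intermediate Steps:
q = -5 (q = 1 - 6 = -5)
a(c) = -5 (a(c) = -5 - 5*0 = -5 - 1*0 = -5 + 0 = -5)
A(T, U) = U - 5*T (A(T, U) = -5*T + U = U - 5*T)
A(-138, -119)*0 = (-119 - 5*(-138))*0 = (-119 + 690)*0 = 571*0 = 0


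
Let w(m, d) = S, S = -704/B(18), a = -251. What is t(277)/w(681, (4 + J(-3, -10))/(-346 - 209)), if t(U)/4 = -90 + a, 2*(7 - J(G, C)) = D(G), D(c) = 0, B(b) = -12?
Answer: -93/4 ≈ -23.250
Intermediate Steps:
J(G, C) = 7 (J(G, C) = 7 - 1/2*0 = 7 + 0 = 7)
t(U) = -1364 (t(U) = 4*(-90 - 251) = 4*(-341) = -1364)
S = 176/3 (S = -704/(-12) = -704*(-1/12) = 176/3 ≈ 58.667)
w(m, d) = 176/3
t(277)/w(681, (4 + J(-3, -10))/(-346 - 209)) = -1364/176/3 = -1364*3/176 = -93/4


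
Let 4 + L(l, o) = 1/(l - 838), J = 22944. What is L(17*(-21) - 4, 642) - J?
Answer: -27514653/1199 ≈ -22948.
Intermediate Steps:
L(l, o) = -4 + 1/(-838 + l) (L(l, o) = -4 + 1/(l - 838) = -4 + 1/(-838 + l))
L(17*(-21) - 4, 642) - J = (3353 - 4*(17*(-21) - 4))/(-838 + (17*(-21) - 4)) - 1*22944 = (3353 - 4*(-357 - 4))/(-838 + (-357 - 4)) - 22944 = (3353 - 4*(-361))/(-838 - 361) - 22944 = (3353 + 1444)/(-1199) - 22944 = -1/1199*4797 - 22944 = -4797/1199 - 22944 = -27514653/1199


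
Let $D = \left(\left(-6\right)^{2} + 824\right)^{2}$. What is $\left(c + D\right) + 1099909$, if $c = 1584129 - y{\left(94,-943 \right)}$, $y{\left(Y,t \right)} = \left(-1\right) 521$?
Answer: $3424159$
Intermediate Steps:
$y{\left(Y,t \right)} = -521$
$D = 739600$ ($D = \left(36 + 824\right)^{2} = 860^{2} = 739600$)
$c = 1584650$ ($c = 1584129 - -521 = 1584129 + 521 = 1584650$)
$\left(c + D\right) + 1099909 = \left(1584650 + 739600\right) + 1099909 = 2324250 + 1099909 = 3424159$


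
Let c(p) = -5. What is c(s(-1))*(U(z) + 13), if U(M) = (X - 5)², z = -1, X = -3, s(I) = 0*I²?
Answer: -385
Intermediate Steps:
s(I) = 0
U(M) = 64 (U(M) = (-3 - 5)² = (-8)² = 64)
c(s(-1))*(U(z) + 13) = -5*(64 + 13) = -5*77 = -385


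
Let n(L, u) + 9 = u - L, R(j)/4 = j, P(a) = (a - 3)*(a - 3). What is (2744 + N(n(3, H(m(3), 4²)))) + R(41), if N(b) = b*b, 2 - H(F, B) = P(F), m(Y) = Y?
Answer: 3008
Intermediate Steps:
P(a) = (-3 + a)² (P(a) = (-3 + a)*(-3 + a) = (-3 + a)²)
H(F, B) = 2 - (-3 + F)²
R(j) = 4*j
n(L, u) = -9 + u - L (n(L, u) = -9 + (u - L) = -9 + u - L)
N(b) = b²
(2744 + N(n(3, H(m(3), 4²)))) + R(41) = (2744 + (-9 + (2 - (-3 + 3)²) - 1*3)²) + 4*41 = (2744 + (-9 + (2 - 1*0²) - 3)²) + 164 = (2744 + (-9 + (2 - 1*0) - 3)²) + 164 = (2744 + (-9 + (2 + 0) - 3)²) + 164 = (2744 + (-9 + 2 - 3)²) + 164 = (2744 + (-10)²) + 164 = (2744 + 100) + 164 = 2844 + 164 = 3008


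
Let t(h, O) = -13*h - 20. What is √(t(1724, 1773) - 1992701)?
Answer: I*√2015133 ≈ 1419.6*I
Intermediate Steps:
t(h, O) = -20 - 13*h
√(t(1724, 1773) - 1992701) = √((-20 - 13*1724) - 1992701) = √((-20 - 22412) - 1992701) = √(-22432 - 1992701) = √(-2015133) = I*√2015133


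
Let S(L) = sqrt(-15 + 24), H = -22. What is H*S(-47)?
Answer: -66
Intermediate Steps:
S(L) = 3 (S(L) = sqrt(9) = 3)
H*S(-47) = -22*3 = -66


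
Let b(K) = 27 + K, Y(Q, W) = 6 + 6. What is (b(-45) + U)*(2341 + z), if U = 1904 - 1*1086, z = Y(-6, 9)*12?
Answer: 1988000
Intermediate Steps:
Y(Q, W) = 12
z = 144 (z = 12*12 = 144)
U = 818 (U = 1904 - 1086 = 818)
(b(-45) + U)*(2341 + z) = ((27 - 45) + 818)*(2341 + 144) = (-18 + 818)*2485 = 800*2485 = 1988000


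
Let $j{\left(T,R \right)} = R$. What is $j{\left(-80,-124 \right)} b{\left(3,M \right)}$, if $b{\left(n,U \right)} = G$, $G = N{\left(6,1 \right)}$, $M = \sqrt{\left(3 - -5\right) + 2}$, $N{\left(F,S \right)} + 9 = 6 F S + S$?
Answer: $-3472$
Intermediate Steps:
$N{\left(F,S \right)} = -9 + S + 6 F S$ ($N{\left(F,S \right)} = -9 + \left(6 F S + S\right) = -9 + \left(S + 6 F S\right) = -9 + S + 6 F S$)
$M = \sqrt{10}$ ($M = \sqrt{\left(3 + 5\right) + 2} = \sqrt{8 + 2} = \sqrt{10} \approx 3.1623$)
$G = 28$ ($G = -9 + 1 + 6 \cdot 6 \cdot 1 = -9 + 1 + 36 = 28$)
$b{\left(n,U \right)} = 28$
$j{\left(-80,-124 \right)} b{\left(3,M \right)} = \left(-124\right) 28 = -3472$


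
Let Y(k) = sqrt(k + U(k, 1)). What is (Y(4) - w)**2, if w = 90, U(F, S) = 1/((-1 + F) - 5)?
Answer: (180 - sqrt(14))**2/4 ≈ 7766.8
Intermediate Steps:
U(F, S) = 1/(-6 + F)
Y(k) = sqrt(k + 1/(-6 + k))
(Y(4) - w)**2 = (sqrt((1 + 4*(-6 + 4))/(-6 + 4)) - 1*90)**2 = (sqrt((1 + 4*(-2))/(-2)) - 90)**2 = (sqrt(-(1 - 8)/2) - 90)**2 = (sqrt(-1/2*(-7)) - 90)**2 = (sqrt(7/2) - 90)**2 = (sqrt(14)/2 - 90)**2 = (-90 + sqrt(14)/2)**2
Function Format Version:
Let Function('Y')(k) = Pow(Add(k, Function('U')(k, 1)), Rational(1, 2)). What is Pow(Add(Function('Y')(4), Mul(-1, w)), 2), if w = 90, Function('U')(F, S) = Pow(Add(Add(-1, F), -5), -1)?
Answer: Mul(Rational(1, 4), Pow(Add(180, Mul(-1, Pow(14, Rational(1, 2)))), 2)) ≈ 7766.8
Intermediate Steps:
Function('U')(F, S) = Pow(Add(-6, F), -1)
Function('Y')(k) = Pow(Add(k, Pow(Add(-6, k), -1)), Rational(1, 2))
Pow(Add(Function('Y')(4), Mul(-1, w)), 2) = Pow(Add(Pow(Mul(Pow(Add(-6, 4), -1), Add(1, Mul(4, Add(-6, 4)))), Rational(1, 2)), Mul(-1, 90)), 2) = Pow(Add(Pow(Mul(Pow(-2, -1), Add(1, Mul(4, -2))), Rational(1, 2)), -90), 2) = Pow(Add(Pow(Mul(Rational(-1, 2), Add(1, -8)), Rational(1, 2)), -90), 2) = Pow(Add(Pow(Mul(Rational(-1, 2), -7), Rational(1, 2)), -90), 2) = Pow(Add(Pow(Rational(7, 2), Rational(1, 2)), -90), 2) = Pow(Add(Mul(Rational(1, 2), Pow(14, Rational(1, 2))), -90), 2) = Pow(Add(-90, Mul(Rational(1, 2), Pow(14, Rational(1, 2)))), 2)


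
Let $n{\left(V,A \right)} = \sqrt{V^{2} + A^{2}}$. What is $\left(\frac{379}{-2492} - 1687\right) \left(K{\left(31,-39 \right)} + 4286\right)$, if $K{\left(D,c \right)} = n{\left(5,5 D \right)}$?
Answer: $- \frac{9009992769}{1246} - \frac{21021915 \sqrt{962}}{2492} \approx -7.4928 \cdot 10^{6}$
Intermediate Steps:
$n{\left(V,A \right)} = \sqrt{A^{2} + V^{2}}$
$K{\left(D,c \right)} = \sqrt{25 + 25 D^{2}}$ ($K{\left(D,c \right)} = \sqrt{\left(5 D\right)^{2} + 5^{2}} = \sqrt{25 D^{2} + 25} = \sqrt{25 + 25 D^{2}}$)
$\left(\frac{379}{-2492} - 1687\right) \left(K{\left(31,-39 \right)} + 4286\right) = \left(\frac{379}{-2492} - 1687\right) \left(5 \sqrt{1 + 31^{2}} + 4286\right) = \left(379 \left(- \frac{1}{2492}\right) - 1687\right) \left(5 \sqrt{1 + 961} + 4286\right) = \left(- \frac{379}{2492} - 1687\right) \left(5 \sqrt{962} + 4286\right) = - \frac{4204383 \left(4286 + 5 \sqrt{962}\right)}{2492} = - \frac{9009992769}{1246} - \frac{21021915 \sqrt{962}}{2492}$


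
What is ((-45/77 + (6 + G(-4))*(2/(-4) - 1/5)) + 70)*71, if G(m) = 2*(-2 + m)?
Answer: 2012282/385 ≈ 5226.7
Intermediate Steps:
G(m) = -4 + 2*m
((-45/77 + (6 + G(-4))*(2/(-4) - 1/5)) + 70)*71 = ((-45/77 + (6 + (-4 + 2*(-4)))*(2/(-4) - 1/5)) + 70)*71 = ((-45*1/77 + (6 + (-4 - 8))*(2*(-¼) - 1*⅕)) + 70)*71 = ((-45/77 + (6 - 12)*(-½ - ⅕)) + 70)*71 = ((-45/77 - 6*(-7/10)) + 70)*71 = ((-45/77 + 21/5) + 70)*71 = (1392/385 + 70)*71 = (28342/385)*71 = 2012282/385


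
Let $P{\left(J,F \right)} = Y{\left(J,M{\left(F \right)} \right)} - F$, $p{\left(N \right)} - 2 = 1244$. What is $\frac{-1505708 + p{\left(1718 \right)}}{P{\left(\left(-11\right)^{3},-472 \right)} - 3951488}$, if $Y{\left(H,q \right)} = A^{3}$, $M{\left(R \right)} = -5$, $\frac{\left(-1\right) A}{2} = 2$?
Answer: $\frac{752231}{1975540} \approx 0.38077$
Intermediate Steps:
$A = -4$ ($A = \left(-2\right) 2 = -4$)
$Y{\left(H,q \right)} = -64$ ($Y{\left(H,q \right)} = \left(-4\right)^{3} = -64$)
$p{\left(N \right)} = 1246$ ($p{\left(N \right)} = 2 + 1244 = 1246$)
$P{\left(J,F \right)} = -64 - F$
$\frac{-1505708 + p{\left(1718 \right)}}{P{\left(\left(-11\right)^{3},-472 \right)} - 3951488} = \frac{-1505708 + 1246}{\left(-64 - -472\right) - 3951488} = - \frac{1504462}{\left(-64 + 472\right) - 3951488} = - \frac{1504462}{408 - 3951488} = - \frac{1504462}{-3951080} = \left(-1504462\right) \left(- \frac{1}{3951080}\right) = \frac{752231}{1975540}$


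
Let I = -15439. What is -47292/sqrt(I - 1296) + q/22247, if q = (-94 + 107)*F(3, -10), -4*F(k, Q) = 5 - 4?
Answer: -13/88988 + 47292*I*sqrt(16735)/16735 ≈ -0.00014609 + 365.57*I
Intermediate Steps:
F(k, Q) = -1/4 (F(k, Q) = -(5 - 4)/4 = -1/4*1 = -1/4)
q = -13/4 (q = (-94 + 107)*(-1/4) = 13*(-1/4) = -13/4 ≈ -3.2500)
-47292/sqrt(I - 1296) + q/22247 = -47292/sqrt(-15439 - 1296) - 13/4/22247 = -47292*(-I*sqrt(16735)/16735) - 13/4*1/22247 = -47292*(-I*sqrt(16735)/16735) - 13/88988 = -(-47292)*I*sqrt(16735)/16735 - 13/88988 = 47292*I*sqrt(16735)/16735 - 13/88988 = -13/88988 + 47292*I*sqrt(16735)/16735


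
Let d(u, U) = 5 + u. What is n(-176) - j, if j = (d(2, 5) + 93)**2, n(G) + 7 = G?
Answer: -10183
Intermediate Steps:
n(G) = -7 + G
j = 10000 (j = ((5 + 2) + 93)**2 = (7 + 93)**2 = 100**2 = 10000)
n(-176) - j = (-7 - 176) - 1*10000 = -183 - 10000 = -10183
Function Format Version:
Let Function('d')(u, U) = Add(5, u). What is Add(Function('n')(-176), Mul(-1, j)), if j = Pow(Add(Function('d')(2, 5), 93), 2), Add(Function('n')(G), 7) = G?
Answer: -10183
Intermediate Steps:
Function('n')(G) = Add(-7, G)
j = 10000 (j = Pow(Add(Add(5, 2), 93), 2) = Pow(Add(7, 93), 2) = Pow(100, 2) = 10000)
Add(Function('n')(-176), Mul(-1, j)) = Add(Add(-7, -176), Mul(-1, 10000)) = Add(-183, -10000) = -10183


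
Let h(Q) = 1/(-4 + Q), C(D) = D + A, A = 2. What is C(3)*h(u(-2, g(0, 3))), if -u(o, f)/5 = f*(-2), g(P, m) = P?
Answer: -5/4 ≈ -1.2500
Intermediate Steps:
u(o, f) = 10*f (u(o, f) = -5*f*(-2) = -(-10)*f = 10*f)
C(D) = 2 + D (C(D) = D + 2 = 2 + D)
C(3)*h(u(-2, g(0, 3))) = (2 + 3)/(-4 + 10*0) = 5/(-4 + 0) = 5/(-4) = 5*(-¼) = -5/4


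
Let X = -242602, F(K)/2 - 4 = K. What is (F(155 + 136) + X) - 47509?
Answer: -289521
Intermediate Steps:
F(K) = 8 + 2*K
(F(155 + 136) + X) - 47509 = ((8 + 2*(155 + 136)) - 242602) - 47509 = ((8 + 2*291) - 242602) - 47509 = ((8 + 582) - 242602) - 47509 = (590 - 242602) - 47509 = -242012 - 47509 = -289521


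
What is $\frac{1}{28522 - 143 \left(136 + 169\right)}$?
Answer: $- \frac{1}{15093} \approx -6.6256 \cdot 10^{-5}$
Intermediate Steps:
$\frac{1}{28522 - 143 \left(136 + 169\right)} = \frac{1}{28522 - 43615} = \frac{1}{-15093} = - \frac{1}{15093}$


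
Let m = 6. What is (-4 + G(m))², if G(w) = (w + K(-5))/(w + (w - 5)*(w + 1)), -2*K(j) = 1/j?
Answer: 210681/16900 ≈ 12.466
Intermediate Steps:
K(j) = -1/(2*j)
G(w) = (⅒ + w)/(w + (1 + w)*(-5 + w)) (G(w) = (w - ½/(-5))/(w + (w - 5)*(w + 1)) = (w - ½*(-⅕))/(w + (-5 + w)*(1 + w)) = (w + ⅒)/(w + (1 + w)*(-5 + w)) = (⅒ + w)/(w + (1 + w)*(-5 + w)))
(-4 + G(m))² = (-4 + (⅒ + 6)/(-5 + 6² - 3*6))² = (-4 + (61/10)/(-5 + 36 - 18))² = (-4 + (61/10)/13)² = (-4 + (1/13)*(61/10))² = (-4 + 61/130)² = (-459/130)² = 210681/16900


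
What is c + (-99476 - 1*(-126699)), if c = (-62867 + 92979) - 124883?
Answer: -67548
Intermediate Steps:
c = -94771 (c = 30112 - 124883 = -94771)
c + (-99476 - 1*(-126699)) = -94771 + (-99476 - 1*(-126699)) = -94771 + (-99476 + 126699) = -94771 + 27223 = -67548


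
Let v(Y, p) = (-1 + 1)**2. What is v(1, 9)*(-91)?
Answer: 0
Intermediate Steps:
v(Y, p) = 0 (v(Y, p) = 0**2 = 0)
v(1, 9)*(-91) = 0*(-91) = 0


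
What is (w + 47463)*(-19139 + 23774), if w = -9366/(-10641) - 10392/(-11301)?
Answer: 2939532052482315/13361549 ≈ 2.2000e+8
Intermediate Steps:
w = 24047382/13361549 (w = -9366*(-1/10641) - 10392*(-1/11301) = 3122/3547 + 3464/3767 = 24047382/13361549 ≈ 1.7997)
(w + 47463)*(-19139 + 23774) = (24047382/13361549 + 47463)*(-19139 + 23774) = (634203247569/13361549)*4635 = 2939532052482315/13361549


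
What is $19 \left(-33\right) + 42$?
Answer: $-585$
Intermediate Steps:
$19 \left(-33\right) + 42 = -627 + 42 = -585$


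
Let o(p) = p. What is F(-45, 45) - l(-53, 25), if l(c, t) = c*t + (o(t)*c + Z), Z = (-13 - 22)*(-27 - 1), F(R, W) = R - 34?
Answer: 1591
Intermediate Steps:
F(R, W) = -34 + R
Z = 980 (Z = -35*(-28) = 980)
l(c, t) = 980 + 2*c*t (l(c, t) = c*t + (t*c + 980) = c*t + (c*t + 980) = c*t + (980 + c*t) = 980 + 2*c*t)
F(-45, 45) - l(-53, 25) = (-34 - 45) - (980 + 2*(-53)*25) = -79 - (980 - 2650) = -79 - 1*(-1670) = -79 + 1670 = 1591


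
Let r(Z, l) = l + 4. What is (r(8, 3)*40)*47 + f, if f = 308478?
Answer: 321638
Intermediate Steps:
r(Z, l) = 4 + l
(r(8, 3)*40)*47 + f = ((4 + 3)*40)*47 + 308478 = (7*40)*47 + 308478 = 280*47 + 308478 = 13160 + 308478 = 321638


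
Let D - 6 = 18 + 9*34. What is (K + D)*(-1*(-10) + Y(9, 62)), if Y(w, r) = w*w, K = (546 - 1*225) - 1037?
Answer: -35126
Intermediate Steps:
K = -716 (K = (546 - 225) - 1037 = 321 - 1037 = -716)
Y(w, r) = w²
D = 330 (D = 6 + (18 + 9*34) = 6 + (18 + 306) = 6 + 324 = 330)
(K + D)*(-1*(-10) + Y(9, 62)) = (-716 + 330)*(-1*(-10) + 9²) = -386*(10 + 81) = -386*91 = -35126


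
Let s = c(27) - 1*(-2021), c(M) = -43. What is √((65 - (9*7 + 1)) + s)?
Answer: √1979 ≈ 44.486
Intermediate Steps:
s = 1978 (s = -43 - 1*(-2021) = -43 + 2021 = 1978)
√((65 - (9*7 + 1)) + s) = √((65 - (9*7 + 1)) + 1978) = √((65 - (63 + 1)) + 1978) = √((65 - 1*64) + 1978) = √((65 - 64) + 1978) = √(1 + 1978) = √1979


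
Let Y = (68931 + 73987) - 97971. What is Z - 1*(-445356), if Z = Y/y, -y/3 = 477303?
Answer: 637709219657/1431909 ≈ 4.4536e+5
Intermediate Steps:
y = -1431909 (y = -3*477303 = -1431909)
Y = 44947 (Y = 142918 - 97971 = 44947)
Z = -44947/1431909 (Z = 44947/(-1431909) = 44947*(-1/1431909) = -44947/1431909 ≈ -0.031390)
Z - 1*(-445356) = -44947/1431909 - 1*(-445356) = -44947/1431909 + 445356 = 637709219657/1431909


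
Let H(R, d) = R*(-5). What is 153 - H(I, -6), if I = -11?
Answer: 98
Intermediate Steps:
H(R, d) = -5*R
153 - H(I, -6) = 153 - (-5)*(-11) = 153 - 1*55 = 153 - 55 = 98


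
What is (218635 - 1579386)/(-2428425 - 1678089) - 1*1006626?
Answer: -4133722401013/4106514 ≈ -1.0066e+6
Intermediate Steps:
(218635 - 1579386)/(-2428425 - 1678089) - 1*1006626 = -1360751/(-4106514) - 1006626 = -1360751*(-1/4106514) - 1006626 = 1360751/4106514 - 1006626 = -4133722401013/4106514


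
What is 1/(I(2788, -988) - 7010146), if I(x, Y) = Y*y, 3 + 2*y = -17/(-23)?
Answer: -23/161207670 ≈ -1.4267e-7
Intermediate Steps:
y = -26/23 (y = -3/2 + (-17/(-23))/2 = -3/2 + (-17*(-1/23))/2 = -3/2 + (½)*(17/23) = -3/2 + 17/46 = -26/23 ≈ -1.1304)
I(x, Y) = -26*Y/23 (I(x, Y) = Y*(-26/23) = -26*Y/23)
1/(I(2788, -988) - 7010146) = 1/(-26/23*(-988) - 7010146) = 1/(25688/23 - 7010146) = 1/(-161207670/23) = -23/161207670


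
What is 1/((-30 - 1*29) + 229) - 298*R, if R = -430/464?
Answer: 2723033/9860 ≈ 276.17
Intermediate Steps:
R = -215/232 (R = -430*1/464 = -215/232 ≈ -0.92672)
1/((-30 - 1*29) + 229) - 298*R = 1/((-30 - 1*29) + 229) - 298*(-215/232) = 1/((-30 - 29) + 229) + 32035/116 = 1/(-59 + 229) + 32035/116 = 1/170 + 32035/116 = 2723033/9860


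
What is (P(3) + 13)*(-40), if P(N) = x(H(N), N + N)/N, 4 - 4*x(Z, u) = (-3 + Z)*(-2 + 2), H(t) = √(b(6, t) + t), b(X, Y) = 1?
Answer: -1600/3 ≈ -533.33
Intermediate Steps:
H(t) = √(1 + t)
x(Z, u) = 1 (x(Z, u) = 1 - (-3 + Z)*(-2 + 2)/4 = 1 - (-3 + Z)*0/4 = 1 - ¼*0 = 1 + 0 = 1)
P(N) = 1/N
(P(3) + 13)*(-40) = (1/3 + 13)*(-40) = (⅓ + 13)*(-40) = (40/3)*(-40) = -1600/3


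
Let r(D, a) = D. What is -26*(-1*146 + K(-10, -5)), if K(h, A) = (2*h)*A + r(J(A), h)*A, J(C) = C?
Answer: 546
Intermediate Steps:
K(h, A) = A**2 + 2*A*h (K(h, A) = (2*h)*A + A*A = 2*A*h + A**2 = A**2 + 2*A*h)
-26*(-1*146 + K(-10, -5)) = -26*(-1*146 - 5*(-5 + 2*(-10))) = -26*(-146 - 5*(-5 - 20)) = -26*(-146 - 5*(-25)) = -26*(-146 + 125) = -26*(-21) = 546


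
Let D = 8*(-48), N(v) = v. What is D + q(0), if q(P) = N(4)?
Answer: -380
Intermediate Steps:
q(P) = 4
D = -384
D + q(0) = -384 + 4 = -380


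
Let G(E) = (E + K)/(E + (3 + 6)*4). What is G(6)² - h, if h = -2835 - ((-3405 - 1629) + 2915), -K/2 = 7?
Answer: 315772/441 ≈ 716.04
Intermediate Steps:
K = -14 (K = -2*7 = -14)
G(E) = (-14 + E)/(36 + E) (G(E) = (E - 14)/(E + (3 + 6)*4) = (-14 + E)/(E + 9*4) = (-14 + E)/(E + 36) = (-14 + E)/(36 + E))
h = -716 (h = -2835 - (-5034 + 2915) = -2835 - 1*(-2119) = -2835 + 2119 = -716)
G(6)² - h = ((-14 + 6)/(36 + 6))² - 1*(-716) = (-8/42)² + 716 = ((1/42)*(-8))² + 716 = (-4/21)² + 716 = 16/441 + 716 = 315772/441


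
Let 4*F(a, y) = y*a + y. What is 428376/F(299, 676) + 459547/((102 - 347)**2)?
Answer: 12567257/780325 ≈ 16.105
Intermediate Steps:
F(a, y) = y/4 + a*y/4 (F(a, y) = (y*a + y)/4 = (a*y + y)/4 = (y + a*y)/4 = y/4 + a*y/4)
428376/F(299, 676) + 459547/((102 - 347)**2) = 428376/(((1/4)*676*(1 + 299))) + 459547/((102 - 347)**2) = 428376/(((1/4)*676*300)) + 459547/((-245)**2) = 428376/50700 + 459547/60025 = 428376*(1/50700) + 459547*(1/60025) = 2746/325 + 459547/60025 = 12567257/780325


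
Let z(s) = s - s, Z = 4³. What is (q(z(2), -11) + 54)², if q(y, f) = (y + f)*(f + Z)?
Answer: 279841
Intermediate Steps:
Z = 64
z(s) = 0
q(y, f) = (64 + f)*(f + y) (q(y, f) = (y + f)*(f + 64) = (f + y)*(64 + f) = (64 + f)*(f + y))
(q(z(2), -11) + 54)² = (((-11)² + 64*(-11) + 64*0 - 11*0) + 54)² = ((121 - 704 + 0 + 0) + 54)² = (-583 + 54)² = (-529)² = 279841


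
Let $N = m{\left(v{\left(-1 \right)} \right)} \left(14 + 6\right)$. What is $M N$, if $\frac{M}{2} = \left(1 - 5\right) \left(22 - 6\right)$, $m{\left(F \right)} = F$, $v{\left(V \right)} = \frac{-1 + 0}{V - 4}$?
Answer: $-512$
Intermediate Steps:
$v{\left(V \right)} = - \frac{1}{-4 + V}$
$M = -128$ ($M = 2 \left(1 - 5\right) \left(22 - 6\right) = 2 \left(\left(-4\right) 16\right) = 2 \left(-64\right) = -128$)
$N = 4$ ($N = - \frac{1}{-4 - 1} \left(14 + 6\right) = - \frac{1}{-5} \cdot 20 = \left(-1\right) \left(- \frac{1}{5}\right) 20 = \frac{1}{5} \cdot 20 = 4$)
$M N = \left(-128\right) 4 = -512$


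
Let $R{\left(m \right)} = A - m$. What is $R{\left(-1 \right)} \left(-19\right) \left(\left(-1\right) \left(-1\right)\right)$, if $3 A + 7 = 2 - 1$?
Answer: $19$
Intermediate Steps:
$A = -2$ ($A = - \frac{7}{3} + \frac{2 - 1}{3} = - \frac{7}{3} + \frac{1}{3} \cdot 1 = - \frac{7}{3} + \frac{1}{3} = -2$)
$R{\left(m \right)} = -2 - m$
$R{\left(-1 \right)} \left(-19\right) \left(\left(-1\right) \left(-1\right)\right) = \left(-2 - -1\right) \left(-19\right) \left(\left(-1\right) \left(-1\right)\right) = \left(-2 + 1\right) \left(-19\right) 1 = \left(-1\right) \left(-19\right) 1 = 19 \cdot 1 = 19$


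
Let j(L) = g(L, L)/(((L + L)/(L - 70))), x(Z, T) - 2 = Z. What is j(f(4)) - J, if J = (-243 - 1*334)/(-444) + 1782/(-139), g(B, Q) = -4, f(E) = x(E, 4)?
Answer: 675871/20572 ≈ 32.854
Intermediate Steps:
x(Z, T) = 2 + Z
f(E) = 2 + E
J = -711005/61716 (J = (-243 - 334)*(-1/444) + 1782*(-1/139) = -577*(-1/444) - 1782/139 = 577/444 - 1782/139 = -711005/61716 ≈ -11.521)
j(L) = -2*(-70 + L)/L (j(L) = -4*(L - 70)/(L + L) = -4*(-70 + L)/(2*L) = -2*(-70 + L)/L)
j(f(4)) - J = (-2 + 140/(2 + 4)) - 1*(-711005/61716) = (-2 + 140/6) + 711005/61716 = (-2 + 140*(1/6)) + 711005/61716 = (-2 + 70/3) + 711005/61716 = 64/3 + 711005/61716 = 675871/20572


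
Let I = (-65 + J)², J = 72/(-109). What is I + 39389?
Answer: 519203358/11881 ≈ 43700.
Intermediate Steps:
J = -72/109 (J = 72*(-1/109) = -72/109 ≈ -0.66055)
I = 51222649/11881 (I = (-65 - 72/109)² = (-7157/109)² = 51222649/11881 ≈ 4311.3)
I + 39389 = 51222649/11881 + 39389 = 519203358/11881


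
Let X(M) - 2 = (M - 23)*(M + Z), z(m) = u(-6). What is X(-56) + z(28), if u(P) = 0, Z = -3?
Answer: 4663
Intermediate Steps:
z(m) = 0
X(M) = 2 + (-23 + M)*(-3 + M) (X(M) = 2 + (M - 23)*(M - 3) = 2 + (-23 + M)*(-3 + M))
X(-56) + z(28) = (71 + (-56)² - 26*(-56)) + 0 = (71 + 3136 + 1456) + 0 = 4663 + 0 = 4663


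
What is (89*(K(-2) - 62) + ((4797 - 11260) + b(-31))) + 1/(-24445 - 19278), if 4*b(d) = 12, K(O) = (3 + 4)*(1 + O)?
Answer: -550953524/43723 ≈ -12601.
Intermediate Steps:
K(O) = 7 + 7*O (K(O) = 7*(1 + O) = 7 + 7*O)
b(d) = 3 (b(d) = (1/4)*12 = 3)
(89*(K(-2) - 62) + ((4797 - 11260) + b(-31))) + 1/(-24445 - 19278) = (89*((7 + 7*(-2)) - 62) + ((4797 - 11260) + 3)) + 1/(-24445 - 19278) = (89*((7 - 14) - 62) + (-6463 + 3)) + 1/(-43723) = (89*(-7 - 62) - 6460) - 1/43723 = (89*(-69) - 6460) - 1/43723 = (-6141 - 6460) - 1/43723 = -12601 - 1/43723 = -550953524/43723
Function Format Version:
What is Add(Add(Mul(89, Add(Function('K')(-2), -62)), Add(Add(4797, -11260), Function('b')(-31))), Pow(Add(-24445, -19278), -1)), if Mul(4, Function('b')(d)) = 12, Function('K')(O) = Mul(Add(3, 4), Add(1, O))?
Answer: Rational(-550953524, 43723) ≈ -12601.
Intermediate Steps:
Function('K')(O) = Add(7, Mul(7, O)) (Function('K')(O) = Mul(7, Add(1, O)) = Add(7, Mul(7, O)))
Function('b')(d) = 3 (Function('b')(d) = Mul(Rational(1, 4), 12) = 3)
Add(Add(Mul(89, Add(Function('K')(-2), -62)), Add(Add(4797, -11260), Function('b')(-31))), Pow(Add(-24445, -19278), -1)) = Add(Add(Mul(89, Add(Add(7, Mul(7, -2)), -62)), Add(Add(4797, -11260), 3)), Pow(Add(-24445, -19278), -1)) = Add(Add(Mul(89, Add(Add(7, -14), -62)), Add(-6463, 3)), Pow(-43723, -1)) = Add(Add(Mul(89, Add(-7, -62)), -6460), Rational(-1, 43723)) = Add(Add(Mul(89, -69), -6460), Rational(-1, 43723)) = Add(Add(-6141, -6460), Rational(-1, 43723)) = Add(-12601, Rational(-1, 43723)) = Rational(-550953524, 43723)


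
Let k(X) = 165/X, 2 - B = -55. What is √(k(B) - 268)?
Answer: I*√95703/19 ≈ 16.282*I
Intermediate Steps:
B = 57 (B = 2 - 1*(-55) = 2 + 55 = 57)
√(k(B) - 268) = √(165/57 - 268) = √(165*(1/57) - 268) = √(55/19 - 268) = √(-5037/19) = I*√95703/19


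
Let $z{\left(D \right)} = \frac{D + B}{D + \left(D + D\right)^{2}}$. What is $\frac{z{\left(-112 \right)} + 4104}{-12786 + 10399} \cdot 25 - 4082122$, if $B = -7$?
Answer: $- \frac{9955714589329}{2438832} \approx -4.0822 \cdot 10^{6}$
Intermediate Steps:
$z{\left(D \right)} = \frac{-7 + D}{D + 4 D^{2}}$ ($z{\left(D \right)} = \frac{D - 7}{D + \left(D + D\right)^{2}} = \frac{-7 + D}{D + \left(2 D\right)^{2}} = \frac{-7 + D}{D + 4 D^{2}}$)
$\frac{z{\left(-112 \right)} + 4104}{-12786 + 10399} \cdot 25 - 4082122 = \frac{\frac{-7 - 112}{\left(-112\right) \left(1 + 4 \left(-112\right)\right)} + 4104}{-12786 + 10399} \cdot 25 - 4082122 = \frac{\left(- \frac{1}{112}\right) \frac{1}{1 - 448} \left(-119\right) + 4104}{-2387} \cdot 25 - 4082122 = \left(\left(- \frac{1}{112}\right) \frac{1}{-447} \left(-119\right) + 4104\right) \left(- \frac{1}{2387}\right) 25 - 4082122 = \left(\left(- \frac{1}{112}\right) \left(- \frac{1}{447}\right) \left(-119\right) + 4104\right) \left(- \frac{1}{2387}\right) 25 - 4082122 = \left(- \frac{17}{7152} + 4104\right) \left(- \frac{1}{2387}\right) 25 - 4082122 = \frac{29351791}{7152} \left(- \frac{1}{2387}\right) 25 - 4082122 = \left(- \frac{4193113}{2438832}\right) 25 - 4082122 = - \frac{104827825}{2438832} - 4082122 = - \frac{9955714589329}{2438832}$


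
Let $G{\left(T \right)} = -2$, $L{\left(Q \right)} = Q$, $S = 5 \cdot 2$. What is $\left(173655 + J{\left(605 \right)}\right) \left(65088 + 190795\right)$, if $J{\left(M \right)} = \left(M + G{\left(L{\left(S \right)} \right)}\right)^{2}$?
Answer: $137476724112$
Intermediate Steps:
$S = 10$
$J{\left(M \right)} = \left(-2 + M\right)^{2}$ ($J{\left(M \right)} = \left(M - 2\right)^{2} = \left(-2 + M\right)^{2}$)
$\left(173655 + J{\left(605 \right)}\right) \left(65088 + 190795\right) = \left(173655 + \left(-2 + 605\right)^{2}\right) \left(65088 + 190795\right) = \left(173655 + 603^{2}\right) 255883 = \left(173655 + 363609\right) 255883 = 537264 \cdot 255883 = 137476724112$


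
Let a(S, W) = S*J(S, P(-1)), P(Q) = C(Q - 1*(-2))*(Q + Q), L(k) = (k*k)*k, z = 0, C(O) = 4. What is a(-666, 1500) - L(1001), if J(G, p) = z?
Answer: -1003003001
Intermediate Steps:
L(k) = k**3 (L(k) = k**2*k = k**3)
P(Q) = 8*Q (P(Q) = 4*(Q + Q) = 4*(2*Q) = 8*Q)
J(G, p) = 0
a(S, W) = 0 (a(S, W) = S*0 = 0)
a(-666, 1500) - L(1001) = 0 - 1*1001**3 = 0 - 1*1003003001 = 0 - 1003003001 = -1003003001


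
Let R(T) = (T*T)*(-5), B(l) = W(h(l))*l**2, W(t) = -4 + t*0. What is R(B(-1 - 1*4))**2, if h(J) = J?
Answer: 2500000000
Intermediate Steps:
W(t) = -4 (W(t) = -4 + 0 = -4)
B(l) = -4*l**2
R(T) = -5*T**2 (R(T) = T**2*(-5) = -5*T**2)
R(B(-1 - 1*4))**2 = (-5*16*(-1 - 1*4)**4)**2 = (-5*16*(-1 - 4)**4)**2 = (-5*(-4*(-5)**2)**2)**2 = (-5*(-4*25)**2)**2 = (-5*(-100)**2)**2 = (-5*10000)**2 = (-50000)**2 = 2500000000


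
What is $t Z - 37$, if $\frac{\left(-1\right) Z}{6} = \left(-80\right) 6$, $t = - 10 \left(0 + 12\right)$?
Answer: $-345637$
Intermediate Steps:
$t = -120$ ($t = \left(-10\right) 12 = -120$)
$Z = 2880$ ($Z = - 6 \left(\left(-80\right) 6\right) = \left(-6\right) \left(-480\right) = 2880$)
$t Z - 37 = \left(-120\right) 2880 - 37 = -345600 - 37 = -345637$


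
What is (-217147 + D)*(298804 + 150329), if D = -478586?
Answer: -312476649489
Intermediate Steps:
(-217147 + D)*(298804 + 150329) = (-217147 - 478586)*(298804 + 150329) = -695733*449133 = -312476649489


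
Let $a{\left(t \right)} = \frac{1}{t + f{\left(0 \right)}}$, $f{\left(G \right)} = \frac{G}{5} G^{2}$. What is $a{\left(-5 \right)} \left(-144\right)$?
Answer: $\frac{144}{5} \approx 28.8$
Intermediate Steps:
$f{\left(G \right)} = \frac{G^{3}}{5}$ ($f{\left(G \right)} = G \frac{1}{5} G^{2} = \frac{G}{5} G^{2} = \frac{G^{3}}{5}$)
$a{\left(t \right)} = \frac{1}{t}$ ($a{\left(t \right)} = \frac{1}{t + \frac{0^{3}}{5}} = \frac{1}{t + \frac{1}{5} \cdot 0} = \frac{1}{t + 0} = \frac{1}{t}$)
$a{\left(-5 \right)} \left(-144\right) = \frac{1}{-5} \left(-144\right) = \left(- \frac{1}{5}\right) \left(-144\right) = \frac{144}{5}$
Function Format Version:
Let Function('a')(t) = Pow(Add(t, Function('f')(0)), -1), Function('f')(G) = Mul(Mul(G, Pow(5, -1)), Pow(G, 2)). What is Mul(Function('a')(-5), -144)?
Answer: Rational(144, 5) ≈ 28.800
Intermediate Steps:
Function('f')(G) = Mul(Rational(1, 5), Pow(G, 3)) (Function('f')(G) = Mul(Mul(G, Rational(1, 5)), Pow(G, 2)) = Mul(Mul(Rational(1, 5), G), Pow(G, 2)) = Mul(Rational(1, 5), Pow(G, 3)))
Function('a')(t) = Pow(t, -1) (Function('a')(t) = Pow(Add(t, Mul(Rational(1, 5), Pow(0, 3))), -1) = Pow(Add(t, Mul(Rational(1, 5), 0)), -1) = Pow(Add(t, 0), -1) = Pow(t, -1))
Mul(Function('a')(-5), -144) = Mul(Pow(-5, -1), -144) = Mul(Rational(-1, 5), -144) = Rational(144, 5)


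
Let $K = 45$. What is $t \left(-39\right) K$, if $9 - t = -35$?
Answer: $-77220$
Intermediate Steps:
$t = 44$ ($t = 9 - -35 = 9 + 35 = 44$)
$t \left(-39\right) K = 44 \left(-39\right) 45 = \left(-1716\right) 45 = -77220$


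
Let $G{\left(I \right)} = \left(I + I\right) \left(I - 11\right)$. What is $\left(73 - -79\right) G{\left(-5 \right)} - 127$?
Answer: $24193$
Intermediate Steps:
$G{\left(I \right)} = 2 I \left(-11 + I\right)$
$\left(73 - -79\right) G{\left(-5 \right)} - 127 = \left(73 - -79\right) 2 \left(-5\right) \left(-11 - 5\right) - 127 = \left(73 + 79\right) 2 \left(-5\right) \left(-16\right) - 127 = 152 \cdot 160 - 127 = 24320 - 127 = 24193$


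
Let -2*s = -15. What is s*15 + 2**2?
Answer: 233/2 ≈ 116.50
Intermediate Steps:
s = 15/2 (s = -1/2*(-15) = 15/2 ≈ 7.5000)
s*15 + 2**2 = (15/2)*15 + 2**2 = 225/2 + 4 = 233/2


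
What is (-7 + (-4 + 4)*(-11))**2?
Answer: 49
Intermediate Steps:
(-7 + (-4 + 4)*(-11))**2 = (-7 + 0*(-11))**2 = (-7 + 0)**2 = (-7)**2 = 49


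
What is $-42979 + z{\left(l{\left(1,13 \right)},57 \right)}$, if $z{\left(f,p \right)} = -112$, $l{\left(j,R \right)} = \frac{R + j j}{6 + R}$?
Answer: $-43091$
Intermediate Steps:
$l{\left(j,R \right)} = \frac{R + j^{2}}{6 + R}$
$-42979 + z{\left(l{\left(1,13 \right)},57 \right)} = -42979 - 112 = -43091$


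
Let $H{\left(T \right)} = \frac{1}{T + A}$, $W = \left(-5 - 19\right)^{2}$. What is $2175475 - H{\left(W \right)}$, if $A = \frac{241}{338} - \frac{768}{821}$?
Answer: $\frac{347591140731877}{159777125} \approx 2.1755 \cdot 10^{6}$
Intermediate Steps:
$A = - \frac{61723}{277498}$ ($A = 241 \cdot \frac{1}{338} - \frac{768}{821} = \frac{241}{338} - \frac{768}{821} = - \frac{61723}{277498} \approx -0.22243$)
$W = 576$ ($W = \left(-24\right)^{2} = 576$)
$H{\left(T \right)} = \frac{1}{- \frac{61723}{277498} + T}$ ($H{\left(T \right)} = \frac{1}{T - \frac{61723}{277498}} = \frac{1}{- \frac{61723}{277498} + T}$)
$2175475 - H{\left(W \right)} = 2175475 - \frac{277498}{-61723 + 277498 \cdot 576} = 2175475 - \frac{277498}{-61723 + 159838848} = 2175475 - \frac{277498}{159777125} = \frac{347591140731877}{159777125}$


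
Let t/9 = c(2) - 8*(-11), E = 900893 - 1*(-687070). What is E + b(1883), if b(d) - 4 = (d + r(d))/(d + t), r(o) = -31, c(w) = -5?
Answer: 2088177531/1315 ≈ 1.5880e+6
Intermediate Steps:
E = 1587963 (E = 900893 + 687070 = 1587963)
t = 747 (t = 9*(-5 - 8*(-11)) = 9*(-5 + 88) = 9*83 = 747)
b(d) = 4 + (-31 + d)/(747 + d) (b(d) = 4 + (d - 31)/(d + 747) = 4 + (-31 + d)/(747 + d))
E + b(1883) = 1587963 + (2957 + 5*1883)/(747 + 1883) = 1587963 + (2957 + 9415)/2630 = 1587963 + (1/2630)*12372 = 1587963 + 6186/1315 = 2088177531/1315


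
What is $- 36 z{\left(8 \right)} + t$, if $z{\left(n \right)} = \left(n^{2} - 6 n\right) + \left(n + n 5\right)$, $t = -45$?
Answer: $-2349$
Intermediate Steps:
$z{\left(n \right)} = n^{2}$ ($z{\left(n \right)} = \left(n^{2} - 6 n\right) + \left(n + 5 n\right) = \left(n^{2} - 6 n\right) + 6 n = n^{2}$)
$- 36 z{\left(8 \right)} + t = - 36 \cdot 8^{2} - 45 = \left(-36\right) 64 - 45 = -2304 - 45 = -2349$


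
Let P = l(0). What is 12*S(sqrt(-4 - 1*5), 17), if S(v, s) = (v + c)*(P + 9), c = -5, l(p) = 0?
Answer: -540 + 324*I ≈ -540.0 + 324.0*I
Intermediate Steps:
P = 0
S(v, s) = -45 + 9*v (S(v, s) = (v - 5)*(0 + 9) = (-5 + v)*9 = -45 + 9*v)
12*S(sqrt(-4 - 1*5), 17) = 12*(-45 + 9*sqrt(-4 - 1*5)) = 12*(-45 + 9*sqrt(-4 - 5)) = 12*(-45 + 9*sqrt(-9)) = 12*(-45 + 9*(3*I)) = 12*(-45 + 27*I) = -540 + 324*I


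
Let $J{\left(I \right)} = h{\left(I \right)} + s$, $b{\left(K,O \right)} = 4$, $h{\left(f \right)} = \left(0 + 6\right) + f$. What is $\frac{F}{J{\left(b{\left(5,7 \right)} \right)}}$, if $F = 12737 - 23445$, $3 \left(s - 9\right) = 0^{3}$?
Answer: $- \frac{10708}{19} \approx -563.58$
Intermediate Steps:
$h{\left(f \right)} = 6 + f$
$s = 9$ ($s = 9 + \frac{0^{3}}{3} = 9 + \frac{1}{3} \cdot 0 = 9 + 0 = 9$)
$J{\left(I \right)} = 15 + I$ ($J{\left(I \right)} = \left(6 + I\right) + 9 = 15 + I$)
$F = -10708$ ($F = 12737 - 23445 = -10708$)
$\frac{F}{J{\left(b{\left(5,7 \right)} \right)}} = - \frac{10708}{15 + 4} = - \frac{10708}{19}$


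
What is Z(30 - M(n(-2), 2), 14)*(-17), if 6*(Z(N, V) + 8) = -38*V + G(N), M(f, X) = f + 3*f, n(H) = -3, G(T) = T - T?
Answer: 4930/3 ≈ 1643.3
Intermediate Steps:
G(T) = 0
M(f, X) = 4*f
Z(N, V) = -8 - 19*V/3 (Z(N, V) = -8 + (-38*V + 0)/6 = -8 + (-38*V)/6 = -8 - 19*V/3)
Z(30 - M(n(-2), 2), 14)*(-17) = (-8 - 19/3*14)*(-17) = (-8 - 266/3)*(-17) = -290/3*(-17) = 4930/3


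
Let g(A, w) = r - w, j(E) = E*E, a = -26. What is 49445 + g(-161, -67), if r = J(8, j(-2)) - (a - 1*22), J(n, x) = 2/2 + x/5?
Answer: 247809/5 ≈ 49562.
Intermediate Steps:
j(E) = E²
J(n, x) = 1 + x/5 (J(n, x) = 2*(½) + x*(⅕) = 1 + x/5)
r = 249/5 (r = (1 + (⅕)*(-2)²) - (-26 - 1*22) = (1 + (⅕)*4) - (-26 - 22) = (1 + ⅘) - 1*(-48) = 9/5 + 48 = 249/5 ≈ 49.800)
g(A, w) = 249/5 - w
49445 + g(-161, -67) = 49445 + (249/5 - 1*(-67)) = 49445 + (249/5 + 67) = 49445 + 584/5 = 247809/5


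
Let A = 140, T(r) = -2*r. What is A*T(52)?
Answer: -14560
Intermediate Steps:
A*T(52) = 140*(-2*52) = 140*(-104) = -14560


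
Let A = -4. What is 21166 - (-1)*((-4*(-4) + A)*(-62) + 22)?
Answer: 20444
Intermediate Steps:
21166 - (-1)*((-4*(-4) + A)*(-62) + 22) = 21166 - (-1)*((-4*(-4) - 4)*(-62) + 22) = 21166 - (-1)*((16 - 4)*(-62) + 22) = 21166 - (-1)*(12*(-62) + 22) = 21166 - (-1)*(-744 + 22) = 21166 - (-1)*(-722) = 21166 - 1*722 = 21166 - 722 = 20444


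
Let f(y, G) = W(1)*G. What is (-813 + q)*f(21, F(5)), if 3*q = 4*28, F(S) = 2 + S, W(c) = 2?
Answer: -32578/3 ≈ -10859.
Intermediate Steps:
q = 112/3 (q = (4*28)/3 = (1/3)*112 = 112/3 ≈ 37.333)
f(y, G) = 2*G
(-813 + q)*f(21, F(5)) = (-813 + 112/3)*(2*(2 + 5)) = -4654*7/3 = -2327/3*14 = -32578/3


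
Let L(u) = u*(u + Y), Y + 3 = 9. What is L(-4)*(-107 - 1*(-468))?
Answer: -2888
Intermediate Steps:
Y = 6 (Y = -3 + 9 = 6)
L(u) = u*(6 + u) (L(u) = u*(u + 6) = u*(6 + u))
L(-4)*(-107 - 1*(-468)) = (-4*(6 - 4))*(-107 - 1*(-468)) = (-4*2)*(-107 + 468) = -8*361 = -2888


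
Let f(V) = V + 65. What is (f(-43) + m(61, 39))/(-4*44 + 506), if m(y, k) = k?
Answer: 61/330 ≈ 0.18485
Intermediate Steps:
f(V) = 65 + V
(f(-43) + m(61, 39))/(-4*44 + 506) = ((65 - 43) + 39)/(-4*44 + 506) = (22 + 39)/(-176 + 506) = 61/330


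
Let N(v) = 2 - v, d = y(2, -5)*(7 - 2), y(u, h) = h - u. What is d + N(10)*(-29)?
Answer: 197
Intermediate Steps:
d = -35 (d = (-5 - 1*2)*(7 - 2) = (-5 - 2)*5 = -7*5 = -35)
d + N(10)*(-29) = -35 + (2 - 1*10)*(-29) = -35 + (2 - 10)*(-29) = -35 - 8*(-29) = -35 + 232 = 197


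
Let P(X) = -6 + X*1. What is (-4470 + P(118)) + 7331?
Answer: 2973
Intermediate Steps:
P(X) = -6 + X
(-4470 + P(118)) + 7331 = (-4470 + (-6 + 118)) + 7331 = (-4470 + 112) + 7331 = -4358 + 7331 = 2973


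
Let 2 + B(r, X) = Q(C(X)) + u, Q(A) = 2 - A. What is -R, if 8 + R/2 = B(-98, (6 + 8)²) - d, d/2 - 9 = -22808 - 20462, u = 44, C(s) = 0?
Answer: -173116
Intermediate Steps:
d = -86522 (d = 18 + 2*(-22808 - 20462) = 18 + 2*(-43270) = 18 - 86540 = -86522)
B(r, X) = 44 (B(r, X) = -2 + ((2 - 1*0) + 44) = -2 + ((2 + 0) + 44) = -2 + (2 + 44) = -2 + 46 = 44)
R = 173116 (R = -16 + 2*(44 - 1*(-86522)) = -16 + 2*(44 + 86522) = -16 + 2*86566 = -16 + 173132 = 173116)
-R = -1*173116 = -173116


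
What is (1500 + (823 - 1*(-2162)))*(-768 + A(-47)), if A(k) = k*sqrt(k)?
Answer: -3444480 - 210795*I*sqrt(47) ≈ -3.4445e+6 - 1.4451e+6*I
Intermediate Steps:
A(k) = k**(3/2)
(1500 + (823 - 1*(-2162)))*(-768 + A(-47)) = (1500 + (823 - 1*(-2162)))*(-768 + (-47)**(3/2)) = (1500 + (823 + 2162))*(-768 - 47*I*sqrt(47)) = (1500 + 2985)*(-768 - 47*I*sqrt(47)) = 4485*(-768 - 47*I*sqrt(47)) = -3444480 - 210795*I*sqrt(47)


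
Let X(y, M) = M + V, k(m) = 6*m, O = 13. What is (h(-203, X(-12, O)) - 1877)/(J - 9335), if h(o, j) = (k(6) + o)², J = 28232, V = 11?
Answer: 26012/18897 ≈ 1.3765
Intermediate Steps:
X(y, M) = 11 + M (X(y, M) = M + 11 = 11 + M)
h(o, j) = (36 + o)² (h(o, j) = (6*6 + o)² = (36 + o)²)
(h(-203, X(-12, O)) - 1877)/(J - 9335) = ((36 - 203)² - 1877)/(28232 - 9335) = ((-167)² - 1877)/18897 = (27889 - 1877)*(1/18897) = 26012*(1/18897) = 26012/18897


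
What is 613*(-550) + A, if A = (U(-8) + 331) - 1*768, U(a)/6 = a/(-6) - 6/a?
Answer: -675149/2 ≈ -3.3757e+5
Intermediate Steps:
U(a) = -a - 36/a (U(a) = 6*(a/(-6) - 6/a) = 6*(a*(-⅙) - 6/a) = 6*(-a/6 - 6/a) = 6*(-6/a - a/6) = -a - 36/a)
A = -849/2 (A = ((-1*(-8) - 36/(-8)) + 331) - 1*768 = ((8 - 36*(-⅛)) + 331) - 768 = ((8 + 9/2) + 331) - 768 = (25/2 + 331) - 768 = 687/2 - 768 = -849/2 ≈ -424.50)
613*(-550) + A = 613*(-550) - 849/2 = -337150 - 849/2 = -675149/2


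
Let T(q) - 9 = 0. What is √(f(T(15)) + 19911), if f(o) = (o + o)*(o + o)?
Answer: √20235 ≈ 142.25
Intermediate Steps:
T(q) = 9 (T(q) = 9 + 0 = 9)
f(o) = 4*o² (f(o) = (2*o)*(2*o) = 4*o²)
√(f(T(15)) + 19911) = √(4*9² + 19911) = √(4*81 + 19911) = √(324 + 19911) = √20235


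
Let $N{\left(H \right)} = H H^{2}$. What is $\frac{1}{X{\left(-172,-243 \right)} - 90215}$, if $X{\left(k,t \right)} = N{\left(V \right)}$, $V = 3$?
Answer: $- \frac{1}{90188} \approx -1.1088 \cdot 10^{-5}$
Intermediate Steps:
$N{\left(H \right)} = H^{3}$
$X{\left(k,t \right)} = 27$ ($X{\left(k,t \right)} = 3^{3} = 27$)
$\frac{1}{X{\left(-172,-243 \right)} - 90215} = \frac{1}{27 - 90215} = \frac{1}{-90188} = - \frac{1}{90188}$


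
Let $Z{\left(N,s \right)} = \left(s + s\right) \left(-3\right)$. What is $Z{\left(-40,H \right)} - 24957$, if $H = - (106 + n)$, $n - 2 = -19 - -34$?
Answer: $-24219$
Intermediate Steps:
$n = 17$ ($n = 2 - -15 = 2 + \left(-19 + 34\right) = 2 + 15 = 17$)
$H = -123$ ($H = - (106 + 17) = \left(-1\right) 123 = -123$)
$Z{\left(N,s \right)} = - 6 s$ ($Z{\left(N,s \right)} = 2 s \left(-3\right) = - 6 s$)
$Z{\left(-40,H \right)} - 24957 = \left(-6\right) \left(-123\right) - 24957 = 738 - 24957 = -24219$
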